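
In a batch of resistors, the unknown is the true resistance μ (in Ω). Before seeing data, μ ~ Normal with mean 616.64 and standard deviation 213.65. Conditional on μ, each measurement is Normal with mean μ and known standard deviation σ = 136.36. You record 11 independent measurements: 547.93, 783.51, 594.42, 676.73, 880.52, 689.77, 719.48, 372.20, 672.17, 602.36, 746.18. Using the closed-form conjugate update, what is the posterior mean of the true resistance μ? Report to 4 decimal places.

660.6669

For Normal data with known variance σ², a Normal(μ₀, σ₀²) prior on μ is conjugate. Posterior precision = 1/σ₀² + n/σ²; posterior mean is the precision-weighted average of μ₀ and x̄.
Σxᵢ = 547.93 + 783.51 + 594.42 + 676.73 + 880.52 + 689.77 + 719.48 + 372.20 + 672.17 + 602.36 + 746.18 = 7285.27, so n·x̄ = 7285.27.
σ₀² = 213.65² = 45646.3225, σ² = 136.36² = 18594.0496; σ² + n·σ₀² = 18594.0496 + 11·45646.3225 = 520703.5971.
Posterior mean = (μ₀/σ₀² + n·x̄/σ²)/(1/σ₀² + n/σ²) = (σ²·μ₀ + σ₀²·n·x̄)/(σ² + n·σ₀²) = (18594.0496·616.64 + 45646.3225·7285.27)/520703.5971 = 344011618.664919/520703.5971 = 660.6669.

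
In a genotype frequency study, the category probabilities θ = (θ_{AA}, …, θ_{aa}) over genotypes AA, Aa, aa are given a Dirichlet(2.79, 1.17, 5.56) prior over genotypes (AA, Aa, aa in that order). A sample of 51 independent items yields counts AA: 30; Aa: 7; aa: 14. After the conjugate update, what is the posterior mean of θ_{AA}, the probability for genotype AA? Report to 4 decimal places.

0.5418

The Dirichlet prior is conjugate to the Multinomial likelihood: each posterior αⱼ = prior αⱼ + observed count nⱼ.
Posterior concentration: (32.79, 8.17, 19.56), total = 60.52.
E[θ_{AA}|data] = α_{AA}/Σα = 32.79/60.52 = 0.5418.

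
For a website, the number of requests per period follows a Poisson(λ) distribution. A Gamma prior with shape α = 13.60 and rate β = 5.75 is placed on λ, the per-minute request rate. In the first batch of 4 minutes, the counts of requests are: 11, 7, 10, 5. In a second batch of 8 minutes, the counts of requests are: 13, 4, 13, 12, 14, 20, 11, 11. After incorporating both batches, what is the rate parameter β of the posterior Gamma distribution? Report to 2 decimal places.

17.75

With a Gamma(shape α, rate β) prior, the Poisson likelihood is conjugate: the posterior is Gamma(α + ΣXᵢ, β + n).
Batch 1: sum of counts S = 33 over n = 4 minutes.
After batch 1: Gamma(α+S, β+n) = Gamma(13.60+33, 5.75+4) = Gamma(46.60, 9.75).
Batch 2: sum of counts S = 98 over n = 8 minutes.
After batch 2: Gamma(α+S, β+n) = Gamma(46.60+98, 9.75+8) = Gamma(144.60, 17.75).
Posterior β = 17.75.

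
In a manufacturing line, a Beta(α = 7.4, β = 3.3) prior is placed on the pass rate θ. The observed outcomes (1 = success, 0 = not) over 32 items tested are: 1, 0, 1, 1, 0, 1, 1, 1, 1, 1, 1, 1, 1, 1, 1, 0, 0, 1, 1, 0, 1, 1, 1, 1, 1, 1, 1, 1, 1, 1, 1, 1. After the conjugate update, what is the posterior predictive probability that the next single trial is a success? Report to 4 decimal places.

0.8056

The Beta prior is conjugate to a Binomial/Bernoulli likelihood; the update adds successes to α and failures to β.
Posterior: Beta(α+k, β+n−k) = Beta(7.4+27, 3.3+5) = Beta(34.4, 8.3).
For a single future Bernoulli trial, P(success | data) = α/(α+β) = 0.8056.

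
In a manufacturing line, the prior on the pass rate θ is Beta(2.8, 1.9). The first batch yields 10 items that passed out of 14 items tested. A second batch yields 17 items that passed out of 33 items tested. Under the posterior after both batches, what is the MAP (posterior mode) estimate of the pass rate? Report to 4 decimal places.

The Beta prior is conjugate to a Binomial/Bernoulli likelihood; the update adds successes to α and failures to β.
After batch 1: Beta(2.8+10, 1.9+4) = Beta(12.8, 5.9).
After batch 2: Beta(12.8+17, 5.9+16) = Beta(29.8, 21.9).
Mode of Beta(a,b) for a,b>1 is (a−1)/(a+b−2) = 28.8/49.7 = 0.5795.

0.5795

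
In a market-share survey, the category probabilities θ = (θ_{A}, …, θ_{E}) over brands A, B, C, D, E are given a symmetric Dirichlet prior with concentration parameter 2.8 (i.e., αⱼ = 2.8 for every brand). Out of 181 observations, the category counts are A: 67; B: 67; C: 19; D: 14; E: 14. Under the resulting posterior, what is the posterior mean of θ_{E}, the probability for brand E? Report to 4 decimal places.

0.0862

The Dirichlet prior is conjugate to the Multinomial likelihood: each posterior αⱼ = prior αⱼ + observed count nⱼ.
Posterior concentration: (69.8, 69.8, 21.8, 16.8, 16.8), total = 195.0.
E[θ_{E}|data] = α_{E}/Σα = 16.8/195.0 = 0.0862.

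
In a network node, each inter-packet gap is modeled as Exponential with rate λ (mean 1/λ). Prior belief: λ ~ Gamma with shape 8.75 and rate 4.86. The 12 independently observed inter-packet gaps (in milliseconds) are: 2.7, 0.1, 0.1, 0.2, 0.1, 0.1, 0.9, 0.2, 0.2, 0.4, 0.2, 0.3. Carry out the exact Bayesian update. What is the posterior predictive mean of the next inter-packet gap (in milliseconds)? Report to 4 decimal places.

With a Gamma(shape α, rate β) prior on the exponential rate λ, the posterior after n observations with total T = Σxᵢ is Gamma(α+n, β+T).
Sum of observations T = 5.5 milliseconds; n = 12.
Posterior: Gamma(8.75+12, 4.86+5.5) = Gamma(20.75, 10.36).
The predictive distribution for the next observation is Lomax; its mean is β/(α−1) = 10.36/19.75 = 0.5246.

0.5246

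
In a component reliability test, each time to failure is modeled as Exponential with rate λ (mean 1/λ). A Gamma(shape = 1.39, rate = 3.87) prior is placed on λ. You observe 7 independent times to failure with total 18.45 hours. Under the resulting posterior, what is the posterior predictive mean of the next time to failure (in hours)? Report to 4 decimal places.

With a Gamma(shape α, rate β) prior on the exponential rate λ, the posterior after n observations with total T = Σxᵢ is Gamma(α+n, β+T).
Posterior: Gamma(1.39+7, 3.87+18.45) = Gamma(8.39, 22.32).
The predictive distribution for the next observation is Lomax; its mean is β/(α−1) = 22.32/7.39 = 3.0203.

3.0203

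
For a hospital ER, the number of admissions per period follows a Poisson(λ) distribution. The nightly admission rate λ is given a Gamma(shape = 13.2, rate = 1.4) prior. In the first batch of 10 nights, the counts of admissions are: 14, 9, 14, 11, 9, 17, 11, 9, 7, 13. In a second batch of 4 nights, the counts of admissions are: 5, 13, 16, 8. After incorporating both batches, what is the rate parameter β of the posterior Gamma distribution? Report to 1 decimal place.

15.4

With a Gamma(shape α, rate β) prior, the Poisson likelihood is conjugate: the posterior is Gamma(α + ΣXᵢ, β + n).
Batch 1: sum of counts S = 114 over n = 10 nights.
After batch 1: Gamma(α+S, β+n) = Gamma(13.2+114, 1.4+10) = Gamma(127.2, 11.4).
Batch 2: sum of counts S = 42 over n = 4 nights.
After batch 2: Gamma(α+S, β+n) = Gamma(127.2+42, 11.4+4) = Gamma(169.2, 15.4).
Posterior β = 15.4.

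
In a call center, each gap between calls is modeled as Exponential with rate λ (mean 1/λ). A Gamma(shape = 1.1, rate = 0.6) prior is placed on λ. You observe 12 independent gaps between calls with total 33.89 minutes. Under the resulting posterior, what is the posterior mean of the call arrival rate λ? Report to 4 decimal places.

0.3798

With a Gamma(shape α, rate β) prior on the exponential rate λ, the posterior after n observations with total T = Σxᵢ is Gamma(α+n, β+T).
Posterior: Gamma(1.1+12, 0.6+33.89) = Gamma(13.1, 34.49).
Posterior mean of λ = α/β = 13.1/34.49 = 0.3798.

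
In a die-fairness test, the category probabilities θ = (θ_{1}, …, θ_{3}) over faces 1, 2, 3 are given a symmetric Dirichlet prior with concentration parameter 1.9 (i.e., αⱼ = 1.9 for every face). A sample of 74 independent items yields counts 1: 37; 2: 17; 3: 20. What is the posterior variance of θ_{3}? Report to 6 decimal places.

0.002469

The Dirichlet prior is conjugate to the Multinomial likelihood: each posterior αⱼ = prior αⱼ + observed count nⱼ.
Posterior concentration: (38.9, 18.9, 21.9), total = 79.7.
Var[θ_j] = α_j(Σα−α_j)/((Σα)²(Σα+1)) = 21.9·57.8/(79.7²·80.7) = 0.002469.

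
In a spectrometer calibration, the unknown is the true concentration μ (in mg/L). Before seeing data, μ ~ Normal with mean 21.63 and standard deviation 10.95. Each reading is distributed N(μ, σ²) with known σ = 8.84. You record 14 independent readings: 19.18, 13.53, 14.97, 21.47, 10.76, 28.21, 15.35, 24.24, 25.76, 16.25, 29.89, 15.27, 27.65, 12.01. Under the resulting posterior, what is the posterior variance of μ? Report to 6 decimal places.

For Normal data with known variance σ², a Normal(μ₀, σ₀²) prior on μ is conjugate. Posterior precision = 1/σ₀² + n/σ²; posterior mean is the precision-weighted average of μ₀ and x̄.
σ₀² = 10.95² = 119.9025, σ² = 8.84² = 78.1456; σ² + n·σ₀² = 78.1456 + 14·119.9025 = 1756.7806.
Posterior precision = 1/σ₀² + n/σ² = 1/119.9025 + 14/78.1456 = (σ² + n·σ₀²)/(σ₀²σ²) = 1756.7806/(119.9025·78.1456); posterior variance σₙ² = σ₀²σ²/(σ² + n·σ₀²) = 119.9025·78.1456/1756.7806 = 5.333536.

5.333536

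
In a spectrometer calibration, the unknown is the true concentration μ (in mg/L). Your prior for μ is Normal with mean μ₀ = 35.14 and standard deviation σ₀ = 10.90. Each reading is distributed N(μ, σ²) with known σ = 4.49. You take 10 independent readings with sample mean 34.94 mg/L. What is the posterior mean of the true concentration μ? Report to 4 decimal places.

For Normal data with known variance σ², a Normal(μ₀, σ₀²) prior on μ is conjugate. Posterior precision = 1/σ₀² + n/σ²; posterior mean is the precision-weighted average of μ₀ and x̄.
n·x̄ = 10·34.94 = 349.4.
σ₀² = 10.90² = 118.81, σ² = 4.49² = 20.1601; σ² + n·σ₀² = 20.1601 + 10·118.81 = 1208.2601.
Posterior mean = (μ₀/σ₀² + n·x̄/σ²)/(1/σ₀² + n/σ²) = (σ²·μ₀ + σ₀²·n·x̄)/(σ² + n·σ₀²) = (20.1601·35.14 + 118.81·349.4)/1208.2601 = 42220.639914/1208.2601 = 34.9433.

34.9433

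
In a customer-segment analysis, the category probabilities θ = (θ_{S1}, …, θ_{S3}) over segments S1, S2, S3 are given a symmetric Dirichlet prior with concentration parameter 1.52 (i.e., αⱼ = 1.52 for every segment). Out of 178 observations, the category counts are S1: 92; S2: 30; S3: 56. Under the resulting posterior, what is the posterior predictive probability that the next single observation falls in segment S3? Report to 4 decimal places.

0.3151

The Dirichlet prior is conjugate to the Multinomial likelihood: each posterior αⱼ = prior αⱼ + observed count nⱼ.
Posterior concentration: (93.52, 31.52, 57.52), total = 182.56.
P(next = S3 | data) = α_{S3}/Σα = 0.3151.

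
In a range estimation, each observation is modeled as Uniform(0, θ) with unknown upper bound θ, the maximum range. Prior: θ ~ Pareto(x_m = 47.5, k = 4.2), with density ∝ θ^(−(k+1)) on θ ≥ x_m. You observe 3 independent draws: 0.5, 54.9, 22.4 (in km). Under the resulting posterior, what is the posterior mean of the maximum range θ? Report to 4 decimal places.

A Pareto(scale x_m, shape k) prior on the upper bound θ of Uniform(0, θ) is conjugate: posterior is Pareto(max(x_m, max xᵢ), k + n).
Sample maximum = 54.9; prior scale x_m = 47.5 → posterior scale = max = 54.9.
Posterior shape = 4.2 + 3 = 7.2.
E[θ|data] = k·x_m/(k−1) = 7.2·54.9/6.2 = 63.7548.

63.7548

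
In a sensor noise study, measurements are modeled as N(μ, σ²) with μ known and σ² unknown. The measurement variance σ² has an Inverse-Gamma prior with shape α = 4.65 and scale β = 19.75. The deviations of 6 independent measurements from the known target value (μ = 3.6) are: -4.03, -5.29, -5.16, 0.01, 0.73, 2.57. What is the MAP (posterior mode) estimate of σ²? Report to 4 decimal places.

With known mean μ and an Inverse-Gamma(α, β) prior on σ², the Normal likelihood is conjugate: posterior is Inv-Gamma(α + n/2, β + Σ(xᵢ−μ)²/2).
Σ(xᵢ−μ)² = (-4.03)² + (-5.29)² + (-5.16)² + (0.01)² + (0.73)² + (2.57)² = 77.9885.
Posterior: Inv-Gamma(4.65 + 6/2, 19.75 + 77.9885/2) = Inv-Gamma(7.65, 58.74425).
Mode = β/(α+1) = 58.74425/8.65 = 6.7912.

6.7912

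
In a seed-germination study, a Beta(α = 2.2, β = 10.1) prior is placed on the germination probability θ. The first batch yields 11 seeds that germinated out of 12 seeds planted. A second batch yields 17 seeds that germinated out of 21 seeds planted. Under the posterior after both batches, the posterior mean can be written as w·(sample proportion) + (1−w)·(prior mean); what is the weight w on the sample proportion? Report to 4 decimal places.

The Beta prior is conjugate to a Binomial/Bernoulli likelihood; the update adds successes to α and failures to β.
Total number of seeds planted: n = 12 + 21 = 33.
Posterior mean = (α₀+k)/(α₀+β₀+n) = [n/(α₀+β₀+n)]·(k/n) + [(α₀+β₀)/(α₀+β₀+n)]·α₀/(α₀+β₀), so only n and the prior enter the weight.
The weight on the data is w = n/(α₀+β₀+n) = 33/(2.2+10.1+33) = 33/45.3 = 0.7285.

0.7285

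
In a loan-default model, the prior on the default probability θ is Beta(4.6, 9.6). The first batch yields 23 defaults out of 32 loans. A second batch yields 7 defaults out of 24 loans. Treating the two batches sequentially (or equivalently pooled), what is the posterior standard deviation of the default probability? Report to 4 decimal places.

0.0592

The Beta prior is conjugate to a Binomial/Bernoulli likelihood; the update adds successes to α and failures to β.
After batch 1: Beta(4.6+23, 9.6+9) = Beta(27.6, 18.6).
After batch 2: Beta(27.6+7, 18.6+17) = Beta(34.6, 35.6).
Var = αβ/((α+β)²(α+β+1)) = 34.6·35.6/(70.2²·71.2) = 0.00351052; SD = √0.00351052 = 0.0592.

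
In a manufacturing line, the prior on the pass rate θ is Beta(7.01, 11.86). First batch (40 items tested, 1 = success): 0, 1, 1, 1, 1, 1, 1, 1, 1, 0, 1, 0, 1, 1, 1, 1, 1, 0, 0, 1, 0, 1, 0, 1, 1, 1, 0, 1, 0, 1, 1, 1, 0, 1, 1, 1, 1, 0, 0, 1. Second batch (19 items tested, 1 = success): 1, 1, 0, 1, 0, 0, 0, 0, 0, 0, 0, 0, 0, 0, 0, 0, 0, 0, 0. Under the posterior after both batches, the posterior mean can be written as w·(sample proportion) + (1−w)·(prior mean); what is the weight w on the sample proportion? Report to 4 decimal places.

0.7577

The Beta prior is conjugate to a Binomial/Bernoulli likelihood; the update adds successes to α and failures to β.
Total number of items tested: n = 40 + 19 = 59.
Posterior mean = (α₀+k)/(α₀+β₀+n) = [n/(α₀+β₀+n)]·(k/n) + [(α₀+β₀)/(α₀+β₀+n)]·α₀/(α₀+β₀), so only n and the prior enter the weight.
The weight on the data is w = n/(α₀+β₀+n) = 59/(7.01+11.86+59) = 59/77.87 = 0.7577.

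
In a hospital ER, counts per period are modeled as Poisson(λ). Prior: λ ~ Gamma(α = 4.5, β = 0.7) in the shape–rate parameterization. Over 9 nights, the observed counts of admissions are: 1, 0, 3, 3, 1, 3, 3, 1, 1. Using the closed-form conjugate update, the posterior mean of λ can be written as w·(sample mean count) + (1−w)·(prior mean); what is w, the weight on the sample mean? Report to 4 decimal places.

With a Gamma(shape α, rate β) prior, the Poisson likelihood is conjugate: the posterior is Gamma(α + ΣXᵢ, β + n).
Posterior mean = (α₀+S)/(β₀+n) = [n/(β₀+n)]·(S/n) + [β₀/(β₀+n)]·(α₀/β₀), so only n and β₀ enter the weight.
Weight on data w = n/(β₀+n) = 9/(0.7+9) = 9/9.7 = 0.9278.

0.9278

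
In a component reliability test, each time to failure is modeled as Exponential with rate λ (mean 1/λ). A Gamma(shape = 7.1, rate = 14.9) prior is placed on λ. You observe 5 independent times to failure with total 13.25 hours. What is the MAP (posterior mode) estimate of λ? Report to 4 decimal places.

With a Gamma(shape α, rate β) prior on the exponential rate λ, the posterior after n observations with total T = Σxᵢ is Gamma(α+n, β+T).
Posterior: Gamma(7.1+5, 14.9+13.25) = Gamma(12.1, 28.15).
Mode = (α−1)/β = 0.3943.

0.3943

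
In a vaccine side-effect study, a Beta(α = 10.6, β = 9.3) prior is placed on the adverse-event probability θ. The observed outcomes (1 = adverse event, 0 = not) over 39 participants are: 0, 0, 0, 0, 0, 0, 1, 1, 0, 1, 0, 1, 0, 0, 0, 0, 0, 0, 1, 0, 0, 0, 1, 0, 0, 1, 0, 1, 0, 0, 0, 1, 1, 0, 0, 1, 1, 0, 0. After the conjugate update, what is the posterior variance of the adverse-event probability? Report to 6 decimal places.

0.003948

The Beta prior is conjugate to a Binomial/Bernoulli likelihood; the update adds successes to α and failures to β.
Posterior: Beta(α+k, β+n−k) = Beta(10.6+12, 9.3+27) = Beta(22.6, 36.3).
Var = αβ/((α+β)²(α+β+1)) = 22.6·36.3/(58.9²·59.9) = 0.003948.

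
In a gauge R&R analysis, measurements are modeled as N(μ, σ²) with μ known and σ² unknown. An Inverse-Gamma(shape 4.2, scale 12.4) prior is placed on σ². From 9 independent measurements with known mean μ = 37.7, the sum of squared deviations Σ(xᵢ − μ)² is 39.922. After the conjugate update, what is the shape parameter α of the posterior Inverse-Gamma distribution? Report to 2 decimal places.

8.70

With known mean μ and an Inverse-Gamma(α, β) prior on σ², the Normal likelihood is conjugate: posterior is Inv-Gamma(α + n/2, β + Σ(xᵢ−μ)²/2).
Posterior: Inv-Gamma(4.2 + 9/2, 12.4 + 39.922/2) = Inv-Gamma(8.70, 32.3610).
Posterior α = 8.70.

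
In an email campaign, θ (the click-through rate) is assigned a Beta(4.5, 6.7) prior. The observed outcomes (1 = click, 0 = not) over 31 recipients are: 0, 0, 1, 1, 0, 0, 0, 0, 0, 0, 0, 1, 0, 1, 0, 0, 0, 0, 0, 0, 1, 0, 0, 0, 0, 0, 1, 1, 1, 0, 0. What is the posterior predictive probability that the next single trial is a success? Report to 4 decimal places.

0.2962

The Beta prior is conjugate to a Binomial/Bernoulli likelihood; the update adds successes to α and failures to β.
Posterior: Beta(α+k, β+n−k) = Beta(4.5+8, 6.7+23) = Beta(12.5, 29.7).
For a single future Bernoulli trial, P(success | data) = α/(α+β) = 0.2962.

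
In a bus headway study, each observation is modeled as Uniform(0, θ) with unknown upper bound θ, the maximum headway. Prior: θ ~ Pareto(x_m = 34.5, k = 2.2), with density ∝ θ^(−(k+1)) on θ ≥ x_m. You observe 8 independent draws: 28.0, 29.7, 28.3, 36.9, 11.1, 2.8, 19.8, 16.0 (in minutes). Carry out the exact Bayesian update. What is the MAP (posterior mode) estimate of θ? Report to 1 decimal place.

A Pareto(scale x_m, shape k) prior on the upper bound θ of Uniform(0, θ) is conjugate: posterior is Pareto(max(x_m, max xᵢ), k + n).
Sample maximum = 36.9; prior scale x_m = 34.5 → posterior scale = max = 36.9.
Posterior shape = 2.2 + 8 = 10.2.
The Pareto density is decreasing on [x_m, ∞), so the mode is x_m = 36.9.

36.9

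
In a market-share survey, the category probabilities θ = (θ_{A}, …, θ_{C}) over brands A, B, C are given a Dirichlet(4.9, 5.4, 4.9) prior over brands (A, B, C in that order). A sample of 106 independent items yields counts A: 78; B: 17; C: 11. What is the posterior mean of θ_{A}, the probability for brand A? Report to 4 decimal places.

0.6840

The Dirichlet prior is conjugate to the Multinomial likelihood: each posterior αⱼ = prior αⱼ + observed count nⱼ.
Posterior concentration: (82.9, 22.4, 15.9), total = 121.2.
E[θ_{A}|data] = α_{A}/Σα = 82.9/121.2 = 0.6840.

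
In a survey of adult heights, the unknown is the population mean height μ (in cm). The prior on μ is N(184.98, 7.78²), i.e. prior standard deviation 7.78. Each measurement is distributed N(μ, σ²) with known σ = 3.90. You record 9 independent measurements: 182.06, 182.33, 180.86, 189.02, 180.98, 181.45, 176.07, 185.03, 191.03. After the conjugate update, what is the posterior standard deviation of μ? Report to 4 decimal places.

1.2822

For Normal data with known variance σ², a Normal(μ₀, σ₀²) prior on μ is conjugate. Posterior precision = 1/σ₀² + n/σ²; posterior mean is the precision-weighted average of μ₀ and x̄.
σ₀² = 7.78² = 60.5284, σ² = 3.90² = 15.21; σ² + n·σ₀² = 15.21 + 9·60.5284 = 559.9656.
Posterior precision = 1/σ₀² + n/σ² = 1/60.5284 + 9/15.21 = (σ² + n·σ₀²)/(σ₀²σ²) = 559.9656/(60.5284·15.21); posterior variance σₙ² = σ₀²σ²/(σ² + n·σ₀²) = 60.5284·15.21/559.9656 = 1.644096.
Posterior SD = √σₙ² = √(60.5284·15.21/559.9656) = 1.2822.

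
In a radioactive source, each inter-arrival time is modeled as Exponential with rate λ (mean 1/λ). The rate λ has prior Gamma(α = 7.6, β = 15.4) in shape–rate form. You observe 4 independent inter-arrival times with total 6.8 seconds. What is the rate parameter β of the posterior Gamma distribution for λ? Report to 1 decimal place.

With a Gamma(shape α, rate β) prior on the exponential rate λ, the posterior after n observations with total T = Σxᵢ is Gamma(α+n, β+T).
Posterior: Gamma(7.6+4, 15.4+6.8) = Gamma(11.6, 22.2).
Posterior β = 22.2.

22.2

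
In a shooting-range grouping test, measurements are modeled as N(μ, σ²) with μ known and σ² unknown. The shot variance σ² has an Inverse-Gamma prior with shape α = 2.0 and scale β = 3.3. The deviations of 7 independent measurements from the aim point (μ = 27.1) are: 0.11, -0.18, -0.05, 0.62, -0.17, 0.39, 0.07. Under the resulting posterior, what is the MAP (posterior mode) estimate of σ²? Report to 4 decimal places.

With known mean μ and an Inverse-Gamma(α, β) prior on σ², the Normal likelihood is conjugate: posterior is Inv-Gamma(α + n/2, β + Σ(xᵢ−μ)²/2).
Σ(xᵢ−μ)² = (0.11)² + (-0.18)² + (-0.05)² + (0.62)² + (-0.17)² + (0.39)² + (0.07)² = 0.6173.
Posterior: Inv-Gamma(2.0 + 7/2, 3.3 + 0.6173/2) = Inv-Gamma(5.50, 3.60865).
Mode = β/(α+1) = 3.60865/6.50 = 0.5552.

0.5552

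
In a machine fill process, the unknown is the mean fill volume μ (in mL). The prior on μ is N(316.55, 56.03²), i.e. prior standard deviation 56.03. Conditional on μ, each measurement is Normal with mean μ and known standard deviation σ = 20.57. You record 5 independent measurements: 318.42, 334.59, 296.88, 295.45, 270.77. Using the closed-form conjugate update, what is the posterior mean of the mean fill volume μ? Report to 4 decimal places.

303.5718

For Normal data with known variance σ², a Normal(μ₀, σ₀²) prior on μ is conjugate. Posterior precision = 1/σ₀² + n/σ²; posterior mean is the precision-weighted average of μ₀ and x̄.
Σxᵢ = 318.42 + 334.59 + 296.88 + 295.45 + 270.77 = 1516.11, so n·x̄ = 1516.11.
σ₀² = 56.03² = 3139.3609, σ² = 20.57² = 423.1249; σ² + n·σ₀² = 423.1249 + 5·3139.3609 = 16119.9294.
Posterior mean = (μ₀/σ₀² + n·x̄/σ²)/(1/σ₀² + n/σ²) = (σ²·μ₀ + σ₀²·n·x̄)/(σ² + n·σ₀²) = (423.1249·316.55 + 3139.3609·1516.11)/16119.9294 = 4893556.641194/16119.9294 = 303.5718.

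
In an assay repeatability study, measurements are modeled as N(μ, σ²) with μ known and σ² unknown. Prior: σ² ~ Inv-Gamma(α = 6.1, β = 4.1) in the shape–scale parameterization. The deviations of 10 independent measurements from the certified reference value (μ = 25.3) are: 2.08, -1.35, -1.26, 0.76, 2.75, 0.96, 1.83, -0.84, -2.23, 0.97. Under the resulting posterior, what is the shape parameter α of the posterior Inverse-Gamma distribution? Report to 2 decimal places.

With known mean μ and an Inverse-Gamma(α, β) prior on σ², the Normal likelihood is conjugate: posterior is Inv-Gamma(α + n/2, β + Σ(xᵢ−μ)²/2).
Σ(xᵢ−μ)² = (2.08)² + (-1.35)² + (-1.26)² + (0.76)² + (2.75)² + (0.96)² + (1.83)² + (-0.84)² + (-2.23)² + (0.97)² = 26.7665.
Posterior: Inv-Gamma(6.1 + 10/2, 4.1 + 26.7665/2) = Inv-Gamma(11.10, 17.48325).
Posterior α = 11.10.

11.10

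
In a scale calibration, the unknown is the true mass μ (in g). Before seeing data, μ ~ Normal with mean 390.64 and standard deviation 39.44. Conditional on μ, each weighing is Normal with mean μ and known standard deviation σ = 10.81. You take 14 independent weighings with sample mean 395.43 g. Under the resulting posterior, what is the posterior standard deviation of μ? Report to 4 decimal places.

For Normal data with known variance σ², a Normal(μ₀, σ₀²) prior on μ is conjugate. Posterior precision = 1/σ₀² + n/σ²; posterior mean is the precision-weighted average of μ₀ and x̄.
σ₀² = 39.44² = 1555.5136, σ² = 10.81² = 116.8561; σ² + n·σ₀² = 116.8561 + 14·1555.5136 = 21894.0465.
Posterior precision = 1/σ₀² + n/σ² = 1/1555.5136 + 14/116.8561 = (σ² + n·σ₀²)/(σ₀²σ²) = 21894.0465/(1555.5136·116.8561); posterior variance σₙ² = σ₀²σ²/(σ² + n·σ₀²) = 1555.5136·116.8561/21894.0465 = 8.302314.
Posterior SD = √σₙ² = √(1555.5136·116.8561/21894.0465) = 2.8814.

2.8814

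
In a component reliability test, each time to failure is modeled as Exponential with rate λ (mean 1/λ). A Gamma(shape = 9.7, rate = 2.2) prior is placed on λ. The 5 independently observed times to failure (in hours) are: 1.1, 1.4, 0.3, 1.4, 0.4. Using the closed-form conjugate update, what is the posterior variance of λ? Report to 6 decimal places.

With a Gamma(shape α, rate β) prior on the exponential rate λ, the posterior after n observations with total T = Σxᵢ is Gamma(α+n, β+T).
Sum of observations T = 4.6 hours; n = 5.
Posterior: Gamma(9.7+5, 2.2+4.6) = Gamma(14.7, 6.8).
Var = α/β² = 0.317907.

0.317907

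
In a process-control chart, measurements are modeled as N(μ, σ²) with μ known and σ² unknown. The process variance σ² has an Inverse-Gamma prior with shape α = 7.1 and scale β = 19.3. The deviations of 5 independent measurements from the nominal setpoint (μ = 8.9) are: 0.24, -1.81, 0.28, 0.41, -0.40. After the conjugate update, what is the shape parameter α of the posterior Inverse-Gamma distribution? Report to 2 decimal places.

9.60

With known mean μ and an Inverse-Gamma(α, β) prior on σ², the Normal likelihood is conjugate: posterior is Inv-Gamma(α + n/2, β + Σ(xᵢ−μ)²/2).
Σ(xᵢ−μ)² = (0.24)² + (-1.81)² + (0.28)² + (0.41)² + (-0.40)² = 3.7402.
Posterior: Inv-Gamma(7.1 + 5/2, 19.3 + 3.7402/2) = Inv-Gamma(9.60, 21.17010).
Posterior α = 9.60.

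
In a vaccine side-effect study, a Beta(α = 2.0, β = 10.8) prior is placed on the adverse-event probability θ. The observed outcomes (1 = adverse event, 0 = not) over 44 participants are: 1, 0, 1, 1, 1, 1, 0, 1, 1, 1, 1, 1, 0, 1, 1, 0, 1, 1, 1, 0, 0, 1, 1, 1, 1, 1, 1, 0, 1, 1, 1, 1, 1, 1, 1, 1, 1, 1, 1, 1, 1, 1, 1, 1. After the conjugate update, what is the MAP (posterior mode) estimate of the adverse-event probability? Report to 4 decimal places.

0.6934

The Beta prior is conjugate to a Binomial/Bernoulli likelihood; the update adds successes to α and failures to β.
Posterior: Beta(α+k, β+n−k) = Beta(2.0+37, 10.8+7) = Beta(39.0, 17.8).
Mode of Beta(a,b) for a,b>1 is (a−1)/(a+b−2) = 38.0/54.8 = 0.6934.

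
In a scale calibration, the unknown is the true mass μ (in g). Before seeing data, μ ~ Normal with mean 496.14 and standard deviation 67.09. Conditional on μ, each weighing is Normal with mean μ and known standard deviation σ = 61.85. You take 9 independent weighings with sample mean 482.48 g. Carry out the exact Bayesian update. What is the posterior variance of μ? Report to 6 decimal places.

For Normal data with known variance σ², a Normal(μ₀, σ₀²) prior on μ is conjugate. Posterior precision = 1/σ₀² + n/σ²; posterior mean is the precision-weighted average of μ₀ and x̄.
σ₀² = 67.09² = 4501.0681, σ² = 61.85² = 3825.4225; σ² + n·σ₀² = 3825.4225 + 9·4501.0681 = 44335.0354.
Posterior precision = 1/σ₀² + n/σ² = 1/4501.0681 + 9/3825.4225 = (σ² + n·σ₀²)/(σ₀²σ²) = 44335.0354/(4501.0681·3825.4225); posterior variance σₙ² = σ₀²σ²/(σ² + n·σ₀²) = 4501.0681·3825.4225/44335.0354 = 388.372018.

388.372018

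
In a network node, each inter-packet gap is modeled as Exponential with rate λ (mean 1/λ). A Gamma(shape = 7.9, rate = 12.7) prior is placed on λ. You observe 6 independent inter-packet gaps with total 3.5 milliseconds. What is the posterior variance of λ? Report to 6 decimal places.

With a Gamma(shape α, rate β) prior on the exponential rate λ, the posterior after n observations with total T = Σxᵢ is Gamma(α+n, β+T).
Posterior: Gamma(7.9+6, 12.7+3.5) = Gamma(13.9, 16.2).
Var = α/β² = 0.052964.

0.052964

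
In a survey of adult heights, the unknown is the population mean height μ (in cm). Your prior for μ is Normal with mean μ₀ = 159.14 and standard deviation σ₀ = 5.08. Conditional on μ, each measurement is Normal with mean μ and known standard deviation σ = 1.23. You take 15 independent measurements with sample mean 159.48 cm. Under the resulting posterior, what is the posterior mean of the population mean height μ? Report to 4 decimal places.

For Normal data with known variance σ², a Normal(μ₀, σ₀²) prior on μ is conjugate. Posterior precision = 1/σ₀² + n/σ²; posterior mean is the precision-weighted average of μ₀ and x̄.
n·x̄ = 15·159.48 = 2392.2.
σ₀² = 5.08² = 25.8064, σ² = 1.23² = 1.5129; σ² + n·σ₀² = 1.5129 + 15·25.8064 = 388.6089.
Posterior mean = (μ₀/σ₀² + n·x̄/σ²)/(1/σ₀² + n/σ²) = (σ²·μ₀ + σ₀²·n·x̄)/(σ² + n·σ₀²) = (1.5129·159.14 + 25.8064·2392.2)/388.6089 = 61974.832986/388.6089 = 159.4787.

159.4787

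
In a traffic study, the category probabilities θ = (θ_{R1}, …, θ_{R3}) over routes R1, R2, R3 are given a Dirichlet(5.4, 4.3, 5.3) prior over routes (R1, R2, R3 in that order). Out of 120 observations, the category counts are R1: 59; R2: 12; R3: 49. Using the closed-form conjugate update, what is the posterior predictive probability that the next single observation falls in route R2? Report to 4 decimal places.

0.1207

The Dirichlet prior is conjugate to the Multinomial likelihood: each posterior αⱼ = prior αⱼ + observed count nⱼ.
Posterior concentration: (64.4, 16.3, 54.3), total = 135.0.
P(next = R2 | data) = α_{R2}/Σα = 0.1207.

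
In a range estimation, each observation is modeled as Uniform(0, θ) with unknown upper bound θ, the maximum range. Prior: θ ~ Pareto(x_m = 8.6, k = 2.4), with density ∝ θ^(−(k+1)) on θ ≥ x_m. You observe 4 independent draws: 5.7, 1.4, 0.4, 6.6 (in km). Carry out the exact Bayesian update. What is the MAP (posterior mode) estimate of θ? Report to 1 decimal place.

A Pareto(scale x_m, shape k) prior on the upper bound θ of Uniform(0, θ) is conjugate: posterior is Pareto(max(x_m, max xᵢ), k + n).
Sample maximum = 6.6; prior scale x_m = 8.6 → posterior scale = max = 8.6.
Posterior shape = 2.4 + 4 = 6.4.
The Pareto density is decreasing on [x_m, ∞), so the mode is x_m = 8.6.

8.6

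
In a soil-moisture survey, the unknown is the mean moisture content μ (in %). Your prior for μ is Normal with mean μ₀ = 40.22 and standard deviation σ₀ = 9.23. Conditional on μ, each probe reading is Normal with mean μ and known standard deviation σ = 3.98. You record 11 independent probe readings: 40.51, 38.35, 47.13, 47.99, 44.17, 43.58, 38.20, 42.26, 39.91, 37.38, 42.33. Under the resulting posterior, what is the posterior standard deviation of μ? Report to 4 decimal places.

For Normal data with known variance σ², a Normal(μ₀, σ₀²) prior on μ is conjugate. Posterior precision = 1/σ₀² + n/σ²; posterior mean is the precision-weighted average of μ₀ and x̄.
σ₀² = 9.23² = 85.1929, σ² = 3.98² = 15.8404; σ² + n·σ₀² = 15.8404 + 11·85.1929 = 952.9623.
Posterior precision = 1/σ₀² + n/σ² = 1/85.1929 + 11/15.8404 = (σ² + n·σ₀²)/(σ₀²σ²) = 952.9623/(85.1929·15.8404); posterior variance σₙ² = σ₀²σ²/(σ² + n·σ₀²) = 85.1929·15.8404/952.9623 = 1.416100.
Posterior SD = √σₙ² = √(85.1929·15.8404/952.9623) = 1.1900.

1.1900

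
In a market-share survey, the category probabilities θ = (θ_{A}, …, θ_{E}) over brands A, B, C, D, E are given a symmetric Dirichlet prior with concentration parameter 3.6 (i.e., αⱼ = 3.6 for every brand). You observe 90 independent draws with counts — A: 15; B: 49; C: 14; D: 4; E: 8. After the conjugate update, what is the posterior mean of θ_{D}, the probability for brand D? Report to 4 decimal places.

0.0704

The Dirichlet prior is conjugate to the Multinomial likelihood: each posterior αⱼ = prior αⱼ + observed count nⱼ.
Posterior concentration: (18.6, 52.6, 17.6, 7.6, 11.6), total = 108.0.
E[θ_{D}|data] = α_{D}/Σα = 7.6/108.0 = 0.0704.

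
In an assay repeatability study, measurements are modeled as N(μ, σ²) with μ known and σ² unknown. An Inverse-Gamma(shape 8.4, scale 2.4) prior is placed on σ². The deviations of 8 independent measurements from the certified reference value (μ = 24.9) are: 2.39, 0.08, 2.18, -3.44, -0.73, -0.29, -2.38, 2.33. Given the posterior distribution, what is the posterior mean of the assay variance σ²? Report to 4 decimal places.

1.7024

With known mean μ and an Inverse-Gamma(α, β) prior on σ², the Normal likelihood is conjugate: posterior is Inv-Gamma(α + n/2, β + Σ(xᵢ−μ)²/2).
Σ(xᵢ−μ)² = (2.39)² + (0.08)² + (2.18)² + (-3.44)² + (-0.73)² + (-0.29)² + (-2.38)² + (2.33)² = 34.0148.
Posterior: Inv-Gamma(8.4 + 8/2, 2.4 + 34.0148/2) = Inv-Gamma(12.40, 19.40740).
E[σ²|data] = β/(α−1) = 19.40740/11.40 = 1.7024.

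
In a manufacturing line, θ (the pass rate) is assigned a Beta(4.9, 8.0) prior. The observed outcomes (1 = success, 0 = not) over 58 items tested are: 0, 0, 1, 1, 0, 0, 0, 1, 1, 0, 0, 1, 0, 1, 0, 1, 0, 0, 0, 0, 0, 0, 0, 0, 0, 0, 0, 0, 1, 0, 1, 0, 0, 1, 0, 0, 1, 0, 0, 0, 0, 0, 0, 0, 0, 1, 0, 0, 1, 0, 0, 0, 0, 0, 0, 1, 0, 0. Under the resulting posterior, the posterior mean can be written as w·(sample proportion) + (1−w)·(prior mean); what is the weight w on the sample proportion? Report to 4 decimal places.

The Beta prior is conjugate to a Binomial/Bernoulli likelihood; the update adds successes to α and failures to β.
Posterior mean = (α₀+k)/(α₀+β₀+n) = [n/(α₀+β₀+n)]·(k/n) + [(α₀+β₀)/(α₀+β₀+n)]·α₀/(α₀+β₀), so only n and the prior enter the weight.
The weight on the data is w = n/(α₀+β₀+n) = 58/(4.9+8.0+58) = 58/70.9 = 0.8181.

0.8181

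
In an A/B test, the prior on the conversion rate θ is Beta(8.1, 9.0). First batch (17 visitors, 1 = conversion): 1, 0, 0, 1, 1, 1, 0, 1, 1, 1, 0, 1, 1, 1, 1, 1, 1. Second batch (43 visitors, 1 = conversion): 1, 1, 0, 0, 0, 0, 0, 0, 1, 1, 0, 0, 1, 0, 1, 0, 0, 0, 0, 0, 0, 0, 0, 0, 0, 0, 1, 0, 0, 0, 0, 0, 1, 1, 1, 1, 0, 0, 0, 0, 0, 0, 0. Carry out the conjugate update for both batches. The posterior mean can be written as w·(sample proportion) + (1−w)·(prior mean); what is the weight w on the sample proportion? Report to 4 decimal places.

0.7782

The Beta prior is conjugate to a Binomial/Bernoulli likelihood; the update adds successes to α and failures to β.
Total number of visitors: n = 17 + 43 = 60.
Posterior mean = (α₀+k)/(α₀+β₀+n) = [n/(α₀+β₀+n)]·(k/n) + [(α₀+β₀)/(α₀+β₀+n)]·α₀/(α₀+β₀), so only n and the prior enter the weight.
The weight on the data is w = n/(α₀+β₀+n) = 60/(8.1+9.0+60) = 60/77.1 = 0.7782.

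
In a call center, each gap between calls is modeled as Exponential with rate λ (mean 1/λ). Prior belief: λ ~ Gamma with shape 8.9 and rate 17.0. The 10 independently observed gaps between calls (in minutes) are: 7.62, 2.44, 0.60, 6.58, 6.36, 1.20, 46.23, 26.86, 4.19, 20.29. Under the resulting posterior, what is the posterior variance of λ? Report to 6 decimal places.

0.000973

With a Gamma(shape α, rate β) prior on the exponential rate λ, the posterior after n observations with total T = Σxᵢ is Gamma(α+n, β+T).
Sum of observations T = 122.37 minutes; n = 10.
Posterior: Gamma(8.9+10, 17.0+122.37) = Gamma(18.9, 139.37).
Var = α/β² = 0.000973.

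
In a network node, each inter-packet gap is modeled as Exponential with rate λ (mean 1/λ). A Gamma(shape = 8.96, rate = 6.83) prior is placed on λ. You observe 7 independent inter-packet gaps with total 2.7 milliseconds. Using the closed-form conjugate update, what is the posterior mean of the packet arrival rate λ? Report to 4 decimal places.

1.6747

With a Gamma(shape α, rate β) prior on the exponential rate λ, the posterior after n observations with total T = Σxᵢ is Gamma(α+n, β+T).
Posterior: Gamma(8.96+7, 6.83+2.7) = Gamma(15.96, 9.53).
Posterior mean of λ = α/β = 15.96/9.53 = 1.6747.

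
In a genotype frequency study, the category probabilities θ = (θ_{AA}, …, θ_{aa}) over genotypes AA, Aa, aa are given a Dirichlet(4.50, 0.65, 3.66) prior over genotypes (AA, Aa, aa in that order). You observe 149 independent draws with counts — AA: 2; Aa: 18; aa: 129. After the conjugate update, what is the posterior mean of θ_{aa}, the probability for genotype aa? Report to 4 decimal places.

0.8406

The Dirichlet prior is conjugate to the Multinomial likelihood: each posterior αⱼ = prior αⱼ + observed count nⱼ.
Posterior concentration: (6.50, 18.65, 132.66), total = 157.81.
E[θ_{aa}|data] = α_{aa}/Σα = 132.66/157.81 = 0.8406.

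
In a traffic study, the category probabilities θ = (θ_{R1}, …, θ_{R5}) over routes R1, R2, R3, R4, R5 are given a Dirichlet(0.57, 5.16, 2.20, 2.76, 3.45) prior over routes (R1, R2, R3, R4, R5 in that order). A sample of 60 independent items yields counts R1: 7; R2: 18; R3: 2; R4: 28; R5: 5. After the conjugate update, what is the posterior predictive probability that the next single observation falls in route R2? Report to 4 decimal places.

0.3124

The Dirichlet prior is conjugate to the Multinomial likelihood: each posterior αⱼ = prior αⱼ + observed count nⱼ.
Posterior concentration: (7.57, 23.16, 4.20, 30.76, 8.45), total = 74.14.
P(next = R2 | data) = α_{R2}/Σα = 0.3124.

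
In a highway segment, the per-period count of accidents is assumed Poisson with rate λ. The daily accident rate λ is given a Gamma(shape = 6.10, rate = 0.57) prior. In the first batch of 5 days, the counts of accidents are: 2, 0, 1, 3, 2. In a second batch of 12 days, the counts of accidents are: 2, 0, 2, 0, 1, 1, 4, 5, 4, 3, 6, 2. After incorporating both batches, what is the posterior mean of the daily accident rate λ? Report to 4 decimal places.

2.5100

With a Gamma(shape α, rate β) prior, the Poisson likelihood is conjugate: the posterior is Gamma(α + ΣXᵢ, β + n).
Batch 1: sum of counts S = 8 over n = 5 days.
After batch 1: Gamma(α+S, β+n) = Gamma(6.10+8, 0.57+5) = Gamma(14.10, 5.57).
Batch 2: sum of counts S = 30 over n = 12 days.
After batch 2: Gamma(α+S, β+n) = Gamma(14.10+30, 5.57+12) = Gamma(44.10, 17.57).
Posterior mean = α/β = 44.10/17.57 = 2.5100.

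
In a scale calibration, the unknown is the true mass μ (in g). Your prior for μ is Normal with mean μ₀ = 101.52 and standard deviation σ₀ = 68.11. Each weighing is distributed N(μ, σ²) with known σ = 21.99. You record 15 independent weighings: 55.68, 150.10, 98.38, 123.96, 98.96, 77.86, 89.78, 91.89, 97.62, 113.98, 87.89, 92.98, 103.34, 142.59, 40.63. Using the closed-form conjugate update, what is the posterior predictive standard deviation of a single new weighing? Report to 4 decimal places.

22.7063

For Normal data with known variance σ², a Normal(μ₀, σ₀²) prior on μ is conjugate. Posterior precision = 1/σ₀² + n/σ²; posterior mean is the precision-weighted average of μ₀ and x̄.
σ₀² = 68.11² = 4638.9721, σ² = 21.99² = 483.5601; σ² + n·σ₀² = 483.5601 + 15·4638.9721 = 70068.1416.
Posterior precision = 1/σ₀² + n/σ² = 1/4638.9721 + 15/483.5601 = (σ² + n·σ₀²)/(σ₀²σ²) = 70068.1416/(4638.9721·483.5601); posterior variance σₙ² = σ₀²σ²/(σ² + n·σ₀²) = 4638.9721·483.5601/70068.1416 = 32.014861.
Predictive variance for one new observation = σₙ² + σ² = 4638.9721·483.5601/70068.1416 + 483.5601 = σ²·(σ₀² + 70068.1416)/70068.1416 = 483.5601·74707.1137/70068.1416 = 515.574961; SD = √(483.5601·74707.1137/70068.1416) = 22.7063.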